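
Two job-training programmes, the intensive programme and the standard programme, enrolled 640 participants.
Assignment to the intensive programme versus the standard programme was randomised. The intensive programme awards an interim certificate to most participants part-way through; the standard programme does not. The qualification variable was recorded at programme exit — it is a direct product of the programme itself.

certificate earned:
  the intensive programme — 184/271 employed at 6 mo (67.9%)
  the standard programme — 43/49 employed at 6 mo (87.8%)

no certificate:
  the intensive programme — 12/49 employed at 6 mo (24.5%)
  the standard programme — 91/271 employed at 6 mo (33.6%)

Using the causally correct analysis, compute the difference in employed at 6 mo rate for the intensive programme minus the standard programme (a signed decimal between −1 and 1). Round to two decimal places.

+0.19

Within every qualification attained during the programme level the standard programme has the higher rate, yet pooled the intensive programme does — Simpson's reversal.
The distribution of qualification attained during the programme is itself part of what the programme does — it is an intermediate outcome. Holding it fixed would remove that part of the effect; the total effect is the pooled difference.
The causal difference is the pooled difference: 0.613 − 0.419 = +0.194.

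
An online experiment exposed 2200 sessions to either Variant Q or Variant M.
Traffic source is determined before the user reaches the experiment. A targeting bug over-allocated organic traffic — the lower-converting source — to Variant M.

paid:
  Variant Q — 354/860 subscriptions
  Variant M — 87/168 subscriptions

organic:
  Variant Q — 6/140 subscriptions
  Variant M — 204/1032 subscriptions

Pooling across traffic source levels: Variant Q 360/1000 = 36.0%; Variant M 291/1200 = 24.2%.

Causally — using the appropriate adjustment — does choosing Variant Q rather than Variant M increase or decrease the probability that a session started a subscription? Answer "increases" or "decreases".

Within every traffic source level Variant M has the higher rate, yet pooled Variant Q does — Simpson's reversal.
Traffic source satisfies the back-door criterion: it is not a descendant of the variant, and it blocks the spurious path from variant to outcome. Adjusting for it (i.e., using the within-traffic source rates) gives the causal effect.
Within each level — paid: 41.2% vs 51.8%; organic: 4.3% vs 19.8% — Variant M is higher every time.

decreases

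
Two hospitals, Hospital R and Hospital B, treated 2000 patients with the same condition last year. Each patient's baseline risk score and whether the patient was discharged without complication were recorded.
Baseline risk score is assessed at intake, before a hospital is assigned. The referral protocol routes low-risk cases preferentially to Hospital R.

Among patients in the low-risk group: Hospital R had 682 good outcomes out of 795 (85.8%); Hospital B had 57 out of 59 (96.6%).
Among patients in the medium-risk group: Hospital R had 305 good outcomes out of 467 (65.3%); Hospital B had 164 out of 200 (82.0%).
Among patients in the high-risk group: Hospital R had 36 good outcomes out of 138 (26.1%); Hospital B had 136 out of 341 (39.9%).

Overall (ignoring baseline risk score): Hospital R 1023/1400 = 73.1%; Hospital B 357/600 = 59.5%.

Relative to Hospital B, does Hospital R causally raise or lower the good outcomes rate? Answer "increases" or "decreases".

Hospital B is higher inside every baseline risk score stratum but Hospital R is higher in aggregate. Whether to stratify depends on how baseline risk score relates to the hospital.
The imbalance in baseline risk score arose from how patients were allocated, not from anything the hospital did; and baseline risk score independently affects the outcome. The pooled gap is confounded — condition on baseline risk score.
Within each level — low-risk: 85.8% vs 96.6%; medium-risk: 65.3% vs 82.0%; high-risk: 26.1% vs 39.9% — Hospital B is higher every time.

decreases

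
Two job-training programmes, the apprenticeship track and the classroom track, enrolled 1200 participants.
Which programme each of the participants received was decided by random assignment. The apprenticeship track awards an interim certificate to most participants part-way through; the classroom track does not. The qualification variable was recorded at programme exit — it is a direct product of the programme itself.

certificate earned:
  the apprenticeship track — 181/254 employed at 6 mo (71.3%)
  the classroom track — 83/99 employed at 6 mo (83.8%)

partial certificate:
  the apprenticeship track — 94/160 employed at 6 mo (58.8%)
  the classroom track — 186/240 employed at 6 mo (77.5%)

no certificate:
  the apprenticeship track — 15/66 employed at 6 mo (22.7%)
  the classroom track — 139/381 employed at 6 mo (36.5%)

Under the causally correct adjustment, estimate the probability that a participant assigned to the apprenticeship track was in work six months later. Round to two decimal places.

Stratifying would compare programmes among participants the programmes themselves sorted into qualification attained during the programme groups — a form of selection on an intermediate. The unconditioned pooled rates give the total causal effect.
So P(outcome | do(the apprenticeship track)) is just the pooled rate for the apprenticeship track: 290/480 = 0.604.

0.60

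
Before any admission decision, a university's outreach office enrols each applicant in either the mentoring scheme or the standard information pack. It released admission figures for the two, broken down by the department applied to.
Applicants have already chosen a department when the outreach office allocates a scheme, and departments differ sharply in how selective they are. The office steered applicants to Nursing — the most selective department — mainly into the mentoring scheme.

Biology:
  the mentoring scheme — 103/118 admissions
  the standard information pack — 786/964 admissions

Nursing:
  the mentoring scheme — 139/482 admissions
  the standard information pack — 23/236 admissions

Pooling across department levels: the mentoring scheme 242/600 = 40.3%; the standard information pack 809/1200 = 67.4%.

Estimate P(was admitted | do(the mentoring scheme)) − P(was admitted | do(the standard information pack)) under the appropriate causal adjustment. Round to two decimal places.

Department satisfies the back-door criterion: it is not a descendant of the outreach scheme, and it blocks the spurious path from outreach scheme to outcome. Adjusting for it (i.e., using the within-department rates) gives the causal effect.
Adjusting over the population distribution of department: 0.601·(0.873−0.815) + 0.399·(0.288−0.097) = +0.111.

+0.11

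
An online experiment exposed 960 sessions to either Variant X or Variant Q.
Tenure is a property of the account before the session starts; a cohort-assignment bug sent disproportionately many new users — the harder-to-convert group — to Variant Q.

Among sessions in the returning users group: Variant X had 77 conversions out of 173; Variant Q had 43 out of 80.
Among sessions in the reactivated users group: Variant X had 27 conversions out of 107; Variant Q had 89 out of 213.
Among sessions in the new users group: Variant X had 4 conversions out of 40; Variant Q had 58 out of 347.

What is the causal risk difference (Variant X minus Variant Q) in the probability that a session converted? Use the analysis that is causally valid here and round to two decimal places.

Within every user tenure level Variant Q has the higher rate, yet pooled Variant X does — Simpson's reversal.
User tenure differs across variants for reasons unrelated to any effect of the variant itself, and it separately predicts the outcome — a classic confounder. We must compare within user tenure levels.
Adjusting over the population distribution of user tenure: 0.264·(0.445−0.537) + 0.333·(0.252−0.418) + 0.403·(0.100−0.167) = -0.107.

-0.11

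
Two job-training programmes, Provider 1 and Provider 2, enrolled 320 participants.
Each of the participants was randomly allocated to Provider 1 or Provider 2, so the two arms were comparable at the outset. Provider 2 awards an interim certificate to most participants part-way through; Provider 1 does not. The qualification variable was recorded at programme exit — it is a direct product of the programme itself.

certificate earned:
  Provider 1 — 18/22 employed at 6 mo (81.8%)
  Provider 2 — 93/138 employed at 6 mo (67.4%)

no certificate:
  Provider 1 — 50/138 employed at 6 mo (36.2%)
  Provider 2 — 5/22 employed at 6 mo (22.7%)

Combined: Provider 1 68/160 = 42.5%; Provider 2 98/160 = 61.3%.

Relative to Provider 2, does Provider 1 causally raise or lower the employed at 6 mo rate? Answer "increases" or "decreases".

Qualification attained during the programme here is a post-treatment variable shaped by the programme; conditioning on it would introduce bias rather than remove it. The overall comparison is the causal one.
Pooled: Provider 1 42.5% vs Provider 2 61.3%; Provider 2 is higher overall.

decreases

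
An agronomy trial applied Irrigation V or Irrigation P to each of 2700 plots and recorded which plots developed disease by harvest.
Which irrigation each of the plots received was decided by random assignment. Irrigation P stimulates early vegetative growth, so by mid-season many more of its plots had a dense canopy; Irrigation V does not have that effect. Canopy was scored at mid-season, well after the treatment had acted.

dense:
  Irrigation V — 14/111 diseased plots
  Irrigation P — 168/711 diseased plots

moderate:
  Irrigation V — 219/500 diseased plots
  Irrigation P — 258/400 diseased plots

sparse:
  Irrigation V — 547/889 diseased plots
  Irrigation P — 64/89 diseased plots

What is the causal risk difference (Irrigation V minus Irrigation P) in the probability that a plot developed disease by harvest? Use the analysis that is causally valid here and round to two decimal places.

+0.11

Stratifying would compare irrigations among plots the irrigations themselves sorted into mid-season canopy groups — a form of selection on an intermediate. The unconditioned pooled rates give the total causal effect.
The causal difference is the pooled difference: 0.520 − 0.408 = +0.112.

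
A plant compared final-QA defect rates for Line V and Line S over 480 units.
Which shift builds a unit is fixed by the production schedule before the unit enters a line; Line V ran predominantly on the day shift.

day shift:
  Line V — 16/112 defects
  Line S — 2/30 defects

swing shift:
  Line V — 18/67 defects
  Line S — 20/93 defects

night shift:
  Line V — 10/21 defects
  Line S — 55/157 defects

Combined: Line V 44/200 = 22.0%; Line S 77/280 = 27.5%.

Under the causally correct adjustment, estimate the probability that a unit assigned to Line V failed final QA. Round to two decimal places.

0.31

Shift is set before the line has any effect — it is not caused by the line — and it independently drives the outcome. That makes it a confounder, so the causal comparison is within shift levels.
Standardising Line V to the population shift mix: 0.296·16/112 + 0.333·18/67 + 0.371·10/21 = 0.308.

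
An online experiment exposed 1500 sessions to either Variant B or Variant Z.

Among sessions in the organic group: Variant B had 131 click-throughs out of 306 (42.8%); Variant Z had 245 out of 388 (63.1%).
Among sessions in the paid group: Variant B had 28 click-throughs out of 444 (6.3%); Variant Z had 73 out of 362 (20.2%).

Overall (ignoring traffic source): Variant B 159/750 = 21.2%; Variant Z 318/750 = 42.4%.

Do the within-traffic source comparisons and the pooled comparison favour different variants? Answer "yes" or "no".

no

Within each traffic source level (organic 42.8% vs 63.1%; paid 6.3% vs 20.2%), Variant Z has the higher rate every time. Pooled: 21.2% vs 42.4% — Variant Z has the higher rate overall. They agree.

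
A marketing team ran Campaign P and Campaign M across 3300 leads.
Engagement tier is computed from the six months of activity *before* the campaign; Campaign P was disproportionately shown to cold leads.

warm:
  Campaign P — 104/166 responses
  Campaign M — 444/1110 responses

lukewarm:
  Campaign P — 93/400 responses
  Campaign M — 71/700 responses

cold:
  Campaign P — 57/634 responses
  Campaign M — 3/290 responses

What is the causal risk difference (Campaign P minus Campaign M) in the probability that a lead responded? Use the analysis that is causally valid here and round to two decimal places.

Engagement tier differs across campaigns for reasons unrelated to any effect of the campaign itself, and it separately predicts the outcome — a classic confounder. We must compare within engagement tier levels.
Adjusting over the population distribution of engagement tier: 0.387·(0.627−0.400) + 0.333·(0.233−0.101) + 0.280·(0.090−0.010) = +0.154.

+0.15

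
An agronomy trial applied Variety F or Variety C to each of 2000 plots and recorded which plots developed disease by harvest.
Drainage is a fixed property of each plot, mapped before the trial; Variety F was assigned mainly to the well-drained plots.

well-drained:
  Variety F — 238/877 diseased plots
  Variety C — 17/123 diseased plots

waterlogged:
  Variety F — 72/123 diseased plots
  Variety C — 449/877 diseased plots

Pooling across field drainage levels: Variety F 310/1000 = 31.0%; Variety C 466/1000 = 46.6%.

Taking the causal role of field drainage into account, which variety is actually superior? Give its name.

Variety C

Field drainage is set before the variety has any effect — it is not caused by the variety — and it independently drives the outcome. That makes it a confounder, so the causal comparison is within field drainage levels.
Within each level — well-drained: 27.1% vs 13.8%; waterlogged: 58.5% vs 51.2% — Variety C is lower every time.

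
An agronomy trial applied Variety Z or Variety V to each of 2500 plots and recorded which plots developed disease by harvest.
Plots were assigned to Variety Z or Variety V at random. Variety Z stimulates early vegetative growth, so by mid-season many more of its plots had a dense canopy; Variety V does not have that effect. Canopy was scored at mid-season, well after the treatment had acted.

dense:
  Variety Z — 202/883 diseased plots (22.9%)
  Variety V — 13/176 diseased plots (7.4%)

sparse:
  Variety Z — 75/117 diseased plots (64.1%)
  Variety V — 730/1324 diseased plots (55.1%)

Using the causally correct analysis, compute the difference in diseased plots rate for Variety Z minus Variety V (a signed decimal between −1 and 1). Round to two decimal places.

The distribution of mid-season canopy is itself part of what the variety does — it is an intermediate outcome. Holding it fixed would remove that part of the effect; the total effect is the pooled difference.
The causal difference is the pooled difference: 0.277 − 0.495 = -0.218.

-0.22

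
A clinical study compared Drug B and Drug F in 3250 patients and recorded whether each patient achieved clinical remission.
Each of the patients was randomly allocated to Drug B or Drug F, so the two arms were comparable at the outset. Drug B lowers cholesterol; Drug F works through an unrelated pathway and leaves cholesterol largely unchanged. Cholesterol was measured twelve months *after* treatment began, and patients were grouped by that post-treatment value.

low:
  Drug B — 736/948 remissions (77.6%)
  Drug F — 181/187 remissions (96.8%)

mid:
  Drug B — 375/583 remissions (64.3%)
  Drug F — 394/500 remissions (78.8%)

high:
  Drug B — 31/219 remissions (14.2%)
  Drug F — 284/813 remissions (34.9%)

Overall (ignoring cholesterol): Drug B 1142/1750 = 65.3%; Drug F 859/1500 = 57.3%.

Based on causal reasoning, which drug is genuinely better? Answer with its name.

The cholesterol-specific comparison favours Drug F throughout, but the pooled figures favour Drug B. The question is whether to condition on cholesterol.
Cholesterol is recorded after the drug and is itself shifted by it — it sits on the causal path from drug to outcome. Conditioning on a mediator would strip out part of the effect we want; the pooled comparison gives the total causal effect.
Pooled: Drug B 65.3% vs Drug F 57.3%; Drug B is higher overall.

Drug B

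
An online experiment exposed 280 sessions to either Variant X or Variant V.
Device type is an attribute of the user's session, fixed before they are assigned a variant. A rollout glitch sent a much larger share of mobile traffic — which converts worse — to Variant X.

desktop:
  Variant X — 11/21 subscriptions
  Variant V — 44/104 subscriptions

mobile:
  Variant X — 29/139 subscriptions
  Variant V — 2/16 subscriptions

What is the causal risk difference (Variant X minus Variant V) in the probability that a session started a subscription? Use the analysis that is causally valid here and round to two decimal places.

Device type satisfies the back-door criterion: it is not a descendant of the variant, and it blocks the spurious path from variant to outcome. Adjusting for it (i.e., using the within-device type rates) gives the causal effect.
Adjusting over the population distribution of device type: 0.446·(0.524−0.423) + 0.554·(0.209−0.125) = +0.091.

+0.09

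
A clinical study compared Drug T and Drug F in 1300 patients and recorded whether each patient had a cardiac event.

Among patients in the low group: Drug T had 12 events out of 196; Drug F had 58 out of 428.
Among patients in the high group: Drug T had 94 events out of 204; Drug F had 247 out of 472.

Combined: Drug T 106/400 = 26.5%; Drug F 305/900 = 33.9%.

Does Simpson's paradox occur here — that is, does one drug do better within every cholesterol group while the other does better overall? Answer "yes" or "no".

no

Within each cholesterol level (low 6.1% vs 13.6%; high 46.1% vs 52.3%), Drug T has the lower rate every time. Pooled: 26.5% vs 33.9% — Drug T has the lower rate overall. They agree.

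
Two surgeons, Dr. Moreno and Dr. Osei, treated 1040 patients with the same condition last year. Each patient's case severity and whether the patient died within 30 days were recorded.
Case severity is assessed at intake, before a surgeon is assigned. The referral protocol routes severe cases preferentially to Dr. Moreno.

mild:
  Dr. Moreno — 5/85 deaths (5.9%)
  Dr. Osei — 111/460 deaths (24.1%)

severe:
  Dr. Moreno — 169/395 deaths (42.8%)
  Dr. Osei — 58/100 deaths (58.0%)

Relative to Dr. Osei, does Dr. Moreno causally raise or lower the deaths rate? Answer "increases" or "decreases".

The stratified and pooled comparisons disagree (Dr. Moreno wins within each case severity; Dr. Osei wins overall), so the answer turns on the causal role of case severity.
Case severity differs across surgeons for reasons unrelated to any effect of the surgeon itself, and it separately predicts the outcome — a classic confounder. We must compare within case severity levels.
Within each level — mild: 5.9% vs 24.1%; severe: 42.8% vs 58.0% — Dr. Moreno is lower every time.

decreases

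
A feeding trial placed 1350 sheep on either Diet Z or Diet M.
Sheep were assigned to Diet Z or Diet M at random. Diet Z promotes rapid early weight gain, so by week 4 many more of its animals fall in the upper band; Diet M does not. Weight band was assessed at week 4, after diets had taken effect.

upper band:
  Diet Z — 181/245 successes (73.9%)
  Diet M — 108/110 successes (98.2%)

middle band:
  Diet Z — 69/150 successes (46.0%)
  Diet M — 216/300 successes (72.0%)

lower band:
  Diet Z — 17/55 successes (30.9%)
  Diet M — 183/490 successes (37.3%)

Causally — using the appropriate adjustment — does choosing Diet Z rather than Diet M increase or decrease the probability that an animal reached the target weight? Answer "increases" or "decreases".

increases

Week-4 weight band lies on the pathway diet → week-4 weight band → outcome, so adjusting for it blocks the indirect effect. For the total causal effect of diet, use the unadjusted pooled rates.
Pooled: Diet Z 59.3% vs Diet M 56.3%; Diet Z is higher overall.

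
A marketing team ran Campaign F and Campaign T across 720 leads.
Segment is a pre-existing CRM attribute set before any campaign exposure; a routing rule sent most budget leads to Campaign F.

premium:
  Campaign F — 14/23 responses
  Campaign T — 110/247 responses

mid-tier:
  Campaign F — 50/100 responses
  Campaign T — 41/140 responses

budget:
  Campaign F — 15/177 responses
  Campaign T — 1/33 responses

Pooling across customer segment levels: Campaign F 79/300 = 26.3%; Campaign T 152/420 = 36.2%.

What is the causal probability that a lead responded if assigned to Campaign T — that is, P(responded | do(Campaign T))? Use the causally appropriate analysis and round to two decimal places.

0.27

Customer segment differs across campaigns for reasons unrelated to any effect of the campaign itself, and it separately predicts the outcome — a classic confounder. We must compare within customer segment levels.
Standardising Campaign T to the population customer segment mix: 0.375·110/247 + 0.333·41/140 + 0.292·1/33 = 0.273.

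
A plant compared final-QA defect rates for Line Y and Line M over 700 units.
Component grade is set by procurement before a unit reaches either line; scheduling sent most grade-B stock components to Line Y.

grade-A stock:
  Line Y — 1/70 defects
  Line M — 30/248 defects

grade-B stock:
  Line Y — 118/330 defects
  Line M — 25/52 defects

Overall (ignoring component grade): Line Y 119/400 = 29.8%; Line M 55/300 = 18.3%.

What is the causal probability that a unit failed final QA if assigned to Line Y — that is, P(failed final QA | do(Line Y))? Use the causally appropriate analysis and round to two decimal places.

Component grade differs across lines for reasons unrelated to any effect of the line itself, and it separately predicts the outcome — a classic confounder. We must compare within component grade levels.
Standardising Line Y to the population component grade mix: 0.454·1/70 + 0.546·118/330 = 0.202.

0.20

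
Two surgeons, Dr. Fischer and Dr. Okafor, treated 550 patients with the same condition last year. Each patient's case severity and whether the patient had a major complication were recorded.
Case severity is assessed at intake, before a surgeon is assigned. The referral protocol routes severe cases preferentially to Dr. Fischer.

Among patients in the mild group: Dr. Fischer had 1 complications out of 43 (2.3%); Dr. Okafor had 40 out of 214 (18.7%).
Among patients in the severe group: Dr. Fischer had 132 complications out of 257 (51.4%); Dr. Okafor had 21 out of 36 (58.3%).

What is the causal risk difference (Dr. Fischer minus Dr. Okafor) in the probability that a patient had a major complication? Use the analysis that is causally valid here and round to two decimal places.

Dr. Fischer is lower inside every case severity stratum but Dr. Okafor is lower in aggregate. Whether to stratify depends on how case severity relates to the surgeon.
Case severity differs across surgeons for reasons unrelated to any effect of the surgeon itself, and it separately predicts the outcome — a classic confounder. We must compare within case severity levels.
Adjusting over the population distribution of case severity: 0.467·(0.023−0.187) + 0.533·(0.514−0.583) = -0.114.

-0.11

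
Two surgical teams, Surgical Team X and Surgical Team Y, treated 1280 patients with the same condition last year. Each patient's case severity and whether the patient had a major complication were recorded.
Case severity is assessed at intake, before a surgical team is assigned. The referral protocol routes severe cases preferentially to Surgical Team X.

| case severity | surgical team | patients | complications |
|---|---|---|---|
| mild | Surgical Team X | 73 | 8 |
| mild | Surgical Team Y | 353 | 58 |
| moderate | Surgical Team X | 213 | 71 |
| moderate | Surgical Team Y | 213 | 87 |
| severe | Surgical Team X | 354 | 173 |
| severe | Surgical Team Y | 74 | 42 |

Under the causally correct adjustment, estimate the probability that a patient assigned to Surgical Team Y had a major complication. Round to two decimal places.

0.38

The stratified and pooled comparisons disagree (Surgical Team X wins within each case severity; Surgical Team Y wins overall), so the answer turns on the causal role of case severity.
Case severity satisfies the back-door criterion: it is not a descendant of the surgical team, and it blocks the spurious path from surgical team to outcome. Adjusting for it (i.e., using the within-case severity rates) gives the causal effect.
Standardising Surgical Team Y to the population case severity mix: 0.333·58/353 + 0.333·87/213 + 0.334·42/74 = 0.380.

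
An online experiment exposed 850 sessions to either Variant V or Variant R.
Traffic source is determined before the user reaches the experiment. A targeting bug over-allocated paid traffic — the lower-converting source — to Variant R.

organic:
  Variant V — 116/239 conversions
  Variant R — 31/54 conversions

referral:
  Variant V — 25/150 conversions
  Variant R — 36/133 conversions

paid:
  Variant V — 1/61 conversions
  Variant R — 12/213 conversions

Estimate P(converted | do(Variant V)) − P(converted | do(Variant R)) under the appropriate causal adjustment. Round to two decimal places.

-0.08

Traffic source is set before the variant has any effect — it is not caused by the variant — and it independently drives the outcome. That makes it a confounder, so the causal comparison is within traffic source levels.
Adjusting over the population distribution of traffic source: 0.345·(0.485−0.574) + 0.333·(0.167−0.271) + 0.322·(0.016−0.056) = -0.078.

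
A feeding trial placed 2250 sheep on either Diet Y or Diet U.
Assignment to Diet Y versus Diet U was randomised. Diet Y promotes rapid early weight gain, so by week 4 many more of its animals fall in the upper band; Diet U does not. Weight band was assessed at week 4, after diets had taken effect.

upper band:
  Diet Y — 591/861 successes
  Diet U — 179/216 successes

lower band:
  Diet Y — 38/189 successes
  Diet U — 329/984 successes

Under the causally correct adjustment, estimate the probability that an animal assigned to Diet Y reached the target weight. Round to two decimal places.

0.60

Week-4 weight band here is a post-treatment variable shaped by the diet; conditioning on it would introduce bias rather than remove it. The overall comparison is the causal one.
So P(outcome | do(Diet Y)) is just the pooled rate for Diet Y: 629/1050 = 0.599.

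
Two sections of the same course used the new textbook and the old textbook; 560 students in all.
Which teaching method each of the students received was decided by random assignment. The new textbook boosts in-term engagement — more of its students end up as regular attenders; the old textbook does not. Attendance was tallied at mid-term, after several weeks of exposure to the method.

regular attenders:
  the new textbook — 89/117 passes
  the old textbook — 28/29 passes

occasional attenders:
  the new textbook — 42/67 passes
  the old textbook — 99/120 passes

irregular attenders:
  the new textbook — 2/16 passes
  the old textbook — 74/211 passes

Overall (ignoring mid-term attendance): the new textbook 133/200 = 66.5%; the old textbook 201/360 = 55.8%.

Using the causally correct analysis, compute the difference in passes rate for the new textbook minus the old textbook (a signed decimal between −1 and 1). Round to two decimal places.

The mid-term attendance-specific comparison favours the old textbook throughout, but the pooled figures favour the new textbook. The question is whether to condition on mid-term attendance.
The distribution of mid-term attendance is itself part of what the teaching method does — it is an intermediate outcome. Holding it fixed would remove that part of the effect; the total effect is the pooled difference.
The causal difference is the pooled difference: 0.665 − 0.558 = +0.107.

+0.11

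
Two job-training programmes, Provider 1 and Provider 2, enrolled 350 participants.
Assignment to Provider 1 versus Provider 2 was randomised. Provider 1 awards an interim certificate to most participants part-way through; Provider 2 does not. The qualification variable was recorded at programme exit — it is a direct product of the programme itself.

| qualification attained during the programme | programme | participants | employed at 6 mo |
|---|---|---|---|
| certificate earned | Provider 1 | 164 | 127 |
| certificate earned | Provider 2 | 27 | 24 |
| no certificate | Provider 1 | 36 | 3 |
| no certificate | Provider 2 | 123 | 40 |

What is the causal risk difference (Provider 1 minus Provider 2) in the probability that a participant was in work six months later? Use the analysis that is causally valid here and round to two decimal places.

+0.22

Qualification attained during the programme here is a post-treatment variable shaped by the programme; conditioning on it would introduce bias rather than remove it. The overall comparison is the causal one.
The causal difference is the pooled difference: 0.650 − 0.427 = +0.223.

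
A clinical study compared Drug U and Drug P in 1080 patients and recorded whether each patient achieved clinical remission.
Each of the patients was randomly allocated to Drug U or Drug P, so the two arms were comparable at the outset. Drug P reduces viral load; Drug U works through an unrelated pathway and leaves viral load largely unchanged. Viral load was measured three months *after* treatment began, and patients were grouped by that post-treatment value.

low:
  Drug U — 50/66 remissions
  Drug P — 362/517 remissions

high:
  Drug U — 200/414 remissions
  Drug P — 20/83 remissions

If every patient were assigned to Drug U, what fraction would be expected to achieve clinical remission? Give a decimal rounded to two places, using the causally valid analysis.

0.52

The viral load-specific comparison favours Drug U throughout, but the pooled figures favour Drug P. The question is whether to condition on viral load.
Viral load here is a post-treatment variable shaped by the drug; conditioning on it would introduce bias rather than remove it. The overall comparison is the causal one.
So P(outcome | do(Drug U)) is just the pooled rate for Drug U: 250/480 = 0.521.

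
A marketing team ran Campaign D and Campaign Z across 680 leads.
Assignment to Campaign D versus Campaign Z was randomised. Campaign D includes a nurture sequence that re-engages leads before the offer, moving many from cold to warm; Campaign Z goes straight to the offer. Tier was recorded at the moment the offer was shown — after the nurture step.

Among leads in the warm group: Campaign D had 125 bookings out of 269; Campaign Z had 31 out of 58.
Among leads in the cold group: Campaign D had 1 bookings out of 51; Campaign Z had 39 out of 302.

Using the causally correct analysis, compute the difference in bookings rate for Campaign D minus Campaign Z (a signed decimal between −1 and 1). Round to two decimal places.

The engagement tier-specific comparison favours Campaign Z throughout, but the pooled figures favour Campaign D. The question is whether to condition on engagement tier.
The distribution of engagement tier is itself part of what the campaign does — it is an intermediate outcome. Holding it fixed would remove that part of the effect; the total effect is the pooled difference.
The causal difference is the pooled difference: 0.394 − 0.194 = +0.199.

+0.20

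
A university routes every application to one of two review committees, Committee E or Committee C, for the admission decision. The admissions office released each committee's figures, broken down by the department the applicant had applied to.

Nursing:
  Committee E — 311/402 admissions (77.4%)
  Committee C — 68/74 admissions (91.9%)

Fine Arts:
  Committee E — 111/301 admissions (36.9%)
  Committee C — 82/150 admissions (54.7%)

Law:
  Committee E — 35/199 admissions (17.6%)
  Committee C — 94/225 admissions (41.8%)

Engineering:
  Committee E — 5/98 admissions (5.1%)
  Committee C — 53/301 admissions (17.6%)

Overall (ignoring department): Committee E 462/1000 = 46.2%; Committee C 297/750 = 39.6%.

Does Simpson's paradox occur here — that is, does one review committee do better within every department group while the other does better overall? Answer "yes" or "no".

Within each department level (Nursing 77.4% vs 91.9%; Fine Arts 36.9% vs 54.7%; Law 17.6% vs 41.8%; Engineering 5.1% vs 17.6%), Committee C has the higher rate every time. Pooled: 46.2% vs 39.6% — Committee E has the higher rate overall. The two comparisons disagree.

yes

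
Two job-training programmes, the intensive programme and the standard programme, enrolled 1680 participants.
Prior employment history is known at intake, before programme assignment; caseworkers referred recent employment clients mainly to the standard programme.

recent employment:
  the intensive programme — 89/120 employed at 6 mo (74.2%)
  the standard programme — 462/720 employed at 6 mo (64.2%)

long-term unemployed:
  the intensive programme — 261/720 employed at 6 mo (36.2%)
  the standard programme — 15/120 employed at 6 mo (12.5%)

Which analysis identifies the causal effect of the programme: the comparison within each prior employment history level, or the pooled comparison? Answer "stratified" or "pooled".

stratified

Prior employment history satisfies the back-door criterion: it is not a descendant of the programme, and it blocks the spurious path from programme to outcome. Adjusting for it (i.e., using the within-prior employment history rates) gives the causal effect.
Within each level — recent employment: 74.2% vs 64.2%; long-term unemployed: 36.2% vs 12.5% — the intensive programme is higher every time.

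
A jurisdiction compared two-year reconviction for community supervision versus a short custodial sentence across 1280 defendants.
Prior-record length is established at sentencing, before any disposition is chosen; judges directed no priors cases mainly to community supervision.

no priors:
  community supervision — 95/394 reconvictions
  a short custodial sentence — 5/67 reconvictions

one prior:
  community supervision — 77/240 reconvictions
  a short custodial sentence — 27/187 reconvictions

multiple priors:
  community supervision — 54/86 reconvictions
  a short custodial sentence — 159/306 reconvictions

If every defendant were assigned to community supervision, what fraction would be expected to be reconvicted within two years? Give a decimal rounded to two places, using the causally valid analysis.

0.39

The stratified and pooled comparisons disagree (a short custodial sentence wins within each prior-record length; community supervision wins overall), so the answer turns on the causal role of prior-record length.
Prior-record length is set before the disposition has any effect — it is not caused by the disposition — and it independently drives the outcome. That makes it a confounder, so the causal comparison is within prior-record length levels.
Standardising community supervision to the population prior-record length mix: 0.360·95/394 + 0.334·77/240 + 0.306·54/86 = 0.386.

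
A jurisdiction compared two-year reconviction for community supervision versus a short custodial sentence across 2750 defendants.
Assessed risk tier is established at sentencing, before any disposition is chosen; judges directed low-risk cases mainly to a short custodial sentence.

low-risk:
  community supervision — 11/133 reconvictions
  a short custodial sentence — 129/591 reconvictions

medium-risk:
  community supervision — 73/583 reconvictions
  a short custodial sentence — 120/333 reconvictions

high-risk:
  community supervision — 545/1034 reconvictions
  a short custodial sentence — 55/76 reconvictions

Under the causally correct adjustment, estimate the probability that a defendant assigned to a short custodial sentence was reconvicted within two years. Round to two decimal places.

community supervision is lower inside every assessed risk tier stratum but a short custodial sentence is lower in aggregate. Whether to stratify depends on how assessed risk tier relates to the disposition.
Since assessed risk tier is a pre-existing factor (not a product of the disposition) and it affects the outcome on its own, it is a confounder. The stratified rates, not the pooled rate, identify the causal effect.
Standardising a short custodial sentence to the population assessed risk tier mix: 0.263·129/591 + 0.333·120/333 + 0.404·55/76 = 0.470.

0.47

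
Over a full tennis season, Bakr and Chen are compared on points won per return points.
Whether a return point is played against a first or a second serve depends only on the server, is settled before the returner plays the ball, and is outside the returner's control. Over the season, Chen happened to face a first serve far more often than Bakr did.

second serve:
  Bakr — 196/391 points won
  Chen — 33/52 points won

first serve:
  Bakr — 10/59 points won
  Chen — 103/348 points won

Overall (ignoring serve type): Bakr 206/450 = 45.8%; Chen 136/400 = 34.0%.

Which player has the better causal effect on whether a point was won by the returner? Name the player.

The serve type-specific comparison favours Chen throughout, but the pooled figures favour Bakr. The question is whether to condition on serve type.
Nothing the player does changes serve type; the imbalance is an allocation artefact. With serve type also predicting the outcome, the pooled figure is confounded, and the within-stratum comparison is the causal one.
Within each level — second serve: 50.1% vs 63.5%; first serve: 16.9% vs 29.6% — Chen is higher every time.

Chen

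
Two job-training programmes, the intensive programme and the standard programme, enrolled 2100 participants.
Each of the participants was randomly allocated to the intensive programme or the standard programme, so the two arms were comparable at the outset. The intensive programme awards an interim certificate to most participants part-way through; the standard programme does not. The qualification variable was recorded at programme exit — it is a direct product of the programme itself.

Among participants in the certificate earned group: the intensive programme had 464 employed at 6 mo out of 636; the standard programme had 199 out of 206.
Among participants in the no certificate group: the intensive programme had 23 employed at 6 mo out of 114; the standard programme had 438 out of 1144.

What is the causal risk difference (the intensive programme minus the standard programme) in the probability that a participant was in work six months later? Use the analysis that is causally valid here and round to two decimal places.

+0.18

Qualification attained during the programme lies on the pathway programme → qualification attained during the programme → outcome, so adjusting for it blocks the indirect effect. For the total causal effect of programme, use the unadjusted pooled rates.
The causal difference is the pooled difference: 0.649 − 0.472 = +0.177.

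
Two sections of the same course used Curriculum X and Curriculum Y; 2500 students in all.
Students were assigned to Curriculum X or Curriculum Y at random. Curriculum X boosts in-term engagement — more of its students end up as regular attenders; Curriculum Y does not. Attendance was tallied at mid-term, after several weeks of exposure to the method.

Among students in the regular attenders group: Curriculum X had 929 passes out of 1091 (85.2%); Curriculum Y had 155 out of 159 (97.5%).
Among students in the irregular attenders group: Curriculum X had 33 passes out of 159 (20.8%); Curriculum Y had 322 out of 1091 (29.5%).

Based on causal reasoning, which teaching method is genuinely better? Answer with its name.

Curriculum Y is higher inside every mid-term attendance stratum but Curriculum X is higher in aggregate. Whether to stratify depends on how mid-term attendance relates to the teaching method.
Because the teaching method influences mid-term attendance, mid-term attendance is a post-treatment mediator, not a confounder. Stratifying on it would bias the estimate; the causal effect is the crude pooled difference.
Pooled: Curriculum X 77.0% vs Curriculum Y 38.2%; Curriculum X is higher overall.

Curriculum X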